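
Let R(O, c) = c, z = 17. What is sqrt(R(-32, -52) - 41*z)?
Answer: I*sqrt(749) ≈ 27.368*I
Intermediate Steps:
sqrt(R(-32, -52) - 41*z) = sqrt(-52 - 41*17) = sqrt(-52 - 697) = sqrt(-749) = I*sqrt(749)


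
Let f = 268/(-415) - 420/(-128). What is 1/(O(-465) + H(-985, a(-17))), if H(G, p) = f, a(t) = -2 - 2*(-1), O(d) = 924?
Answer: 13280/12305719 ≈ 0.0010792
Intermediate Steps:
a(t) = 0 (a(t) = -2 + 2 = 0)
f = 34999/13280 (f = 268*(-1/415) - 420*(-1/128) = -268/415 + 105/32 = 34999/13280 ≈ 2.6355)
H(G, p) = 34999/13280
1/(O(-465) + H(-985, a(-17))) = 1/(924 + 34999/13280) = 1/(12305719/13280) = 13280/12305719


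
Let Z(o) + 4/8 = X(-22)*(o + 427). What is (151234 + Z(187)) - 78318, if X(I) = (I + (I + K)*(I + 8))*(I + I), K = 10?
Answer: -7742841/2 ≈ -3.8714e+6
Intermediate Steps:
X(I) = 2*I*(I + (8 + I)*(10 + I)) (X(I) = (I + (I + 10)*(I + 8))*(I + I) = (I + (10 + I)*(8 + I))*(2*I) = (I + (8 + I)*(10 + I))*(2*I) = 2*I*(I + (8 + I)*(10 + I)))
Z(o) = -5486097/2 - 6424*o (Z(o) = -½ + (2*(-22)*(80 + (-22)² + 19*(-22)))*(o + 427) = -½ + (2*(-22)*(80 + 484 - 418))*(427 + o) = -½ + (2*(-22)*146)*(427 + o) = -½ - 6424*(427 + o) = -½ + (-2743048 - 6424*o) = -5486097/2 - 6424*o)
(151234 + Z(187)) - 78318 = (151234 + (-5486097/2 - 6424*187)) - 78318 = (151234 + (-5486097/2 - 1201288)) - 78318 = (151234 - 7888673/2) - 78318 = -7586205/2 - 78318 = -7742841/2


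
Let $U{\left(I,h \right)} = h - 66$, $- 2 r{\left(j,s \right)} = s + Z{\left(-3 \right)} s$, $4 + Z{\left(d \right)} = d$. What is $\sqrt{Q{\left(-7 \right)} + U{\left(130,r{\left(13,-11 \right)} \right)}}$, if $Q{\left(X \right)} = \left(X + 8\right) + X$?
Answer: $i \sqrt{105} \approx 10.247 i$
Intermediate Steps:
$Z{\left(d \right)} = -4 + d$
$r{\left(j,s \right)} = 3 s$ ($r{\left(j,s \right)} = - \frac{s + \left(-4 - 3\right) s}{2} = - \frac{s - 7 s}{2} = - \frac{\left(-6\right) s}{2} = 3 s$)
$U{\left(I,h \right)} = -66 + h$
$Q{\left(X \right)} = 8 + 2 X$ ($Q{\left(X \right)} = \left(8 + X\right) + X = 8 + 2 X$)
$\sqrt{Q{\left(-7 \right)} + U{\left(130,r{\left(13,-11 \right)} \right)}} = \sqrt{\left(8 + 2 \left(-7\right)\right) + \left(-66 + 3 \left(-11\right)\right)} = \sqrt{\left(8 - 14\right) - 99} = \sqrt{-6 - 99} = \sqrt{-105} = i \sqrt{105}$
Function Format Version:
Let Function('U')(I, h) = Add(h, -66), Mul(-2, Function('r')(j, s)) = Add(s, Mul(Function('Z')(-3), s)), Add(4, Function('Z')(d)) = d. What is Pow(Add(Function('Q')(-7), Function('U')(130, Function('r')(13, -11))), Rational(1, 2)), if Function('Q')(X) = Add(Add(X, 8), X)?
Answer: Mul(I, Pow(105, Rational(1, 2))) ≈ Mul(10.247, I)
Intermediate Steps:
Function('Z')(d) = Add(-4, d)
Function('r')(j, s) = Mul(3, s) (Function('r')(j, s) = Mul(Rational(-1, 2), Add(s, Mul(Add(-4, -3), s))) = Mul(Rational(-1, 2), Add(s, Mul(-7, s))) = Mul(Rational(-1, 2), Mul(-6, s)) = Mul(3, s))
Function('U')(I, h) = Add(-66, h)
Function('Q')(X) = Add(8, Mul(2, X)) (Function('Q')(X) = Add(Add(8, X), X) = Add(8, Mul(2, X)))
Pow(Add(Function('Q')(-7), Function('U')(130, Function('r')(13, -11))), Rational(1, 2)) = Pow(Add(Add(8, Mul(2, -7)), Add(-66, Mul(3, -11))), Rational(1, 2)) = Pow(Add(Add(8, -14), Add(-66, -33)), Rational(1, 2)) = Pow(Add(-6, -99), Rational(1, 2)) = Pow(-105, Rational(1, 2)) = Mul(I, Pow(105, Rational(1, 2)))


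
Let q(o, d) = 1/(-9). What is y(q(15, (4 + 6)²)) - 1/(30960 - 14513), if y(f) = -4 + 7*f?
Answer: -707230/148023 ≈ -4.7778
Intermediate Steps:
q(o, d) = -⅑
y(q(15, (4 + 6)²)) - 1/(30960 - 14513) = (-4 + 7*(-⅑)) - 1/(30960 - 14513) = (-4 - 7/9) - 1/16447 = -43/9 - 1*1/16447 = -43/9 - 1/16447 = -707230/148023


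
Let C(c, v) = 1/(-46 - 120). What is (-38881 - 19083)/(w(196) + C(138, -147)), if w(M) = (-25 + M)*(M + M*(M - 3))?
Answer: -9622024/1079349263 ≈ -0.0089146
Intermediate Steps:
C(c, v) = -1/166 (C(c, v) = 1/(-166) = -1/166)
w(M) = (-25 + M)*(M + M*(-3 + M))
(-38881 - 19083)/(w(196) + C(138, -147)) = (-38881 - 19083)/(196*(50 + 196² - 27*196) - 1/166) = -57964/(196*(50 + 38416 - 5292) - 1/166) = -57964/(196*33174 - 1/166) = -57964/(6502104 - 1/166) = -57964/1079349263/166 = -57964*166/1079349263 = -9622024/1079349263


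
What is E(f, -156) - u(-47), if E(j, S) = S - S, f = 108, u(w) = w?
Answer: 47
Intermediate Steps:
E(j, S) = 0
E(f, -156) - u(-47) = 0 - 1*(-47) = 0 + 47 = 47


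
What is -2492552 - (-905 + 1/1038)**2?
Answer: -3568036890409/1077444 ≈ -3.3116e+6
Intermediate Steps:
-2492552 - (-905 + 1/1038)**2 = -2492552 - (-939389/1038)**2 = -2492552 - 1*882451693321/1077444 = -2492552 - 882451693321/1077444 = -3568036890409/1077444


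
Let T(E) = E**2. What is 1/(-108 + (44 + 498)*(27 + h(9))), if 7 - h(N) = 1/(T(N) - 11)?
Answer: 35/640929 ≈ 5.4608e-5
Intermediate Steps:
h(N) = 7 - 1/(-11 + N**2) (h(N) = 7 - 1/(N**2 - 11) = 7 - 1/(-11 + N**2))
1/(-108 + (44 + 498)*(27 + h(9))) = 1/(-108 + (44 + 498)*(27 + (-78 + 7*9**2)/(-11 + 9**2))) = 1/(-108 + 542*(27 + (-78 + 7*81)/(-11 + 81))) = 1/(-108 + 542*(27 + (-78 + 567)/70)) = 1/(-108 + 542*(27 + (1/70)*489)) = 1/(-108 + 542*(27 + 489/70)) = 1/(-108 + 542*(2379/70)) = 1/(-108 + 644709/35) = 1/(640929/35) = 35/640929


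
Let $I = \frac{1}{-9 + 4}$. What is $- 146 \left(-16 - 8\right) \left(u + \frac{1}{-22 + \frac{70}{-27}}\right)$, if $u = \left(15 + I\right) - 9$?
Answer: $\frac{8374998}{415} \approx 20181.0$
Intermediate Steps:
$I = - \frac{1}{5}$ ($I = \frac{1}{-5} = - \frac{1}{5} \approx -0.2$)
$u = \frac{29}{5}$ ($u = \left(15 - \frac{1}{5}\right) - 9 = \frac{74}{5} - 9 = \frac{29}{5} \approx 5.8$)
$- 146 \left(-16 - 8\right) \left(u + \frac{1}{-22 + \frac{70}{-27}}\right) = - 146 \left(-16 - 8\right) \left(\frac{29}{5} + \frac{1}{-22 + \frac{70}{-27}}\right) = - 146 \left(- 24 \left(\frac{29}{5} + \frac{1}{-22 + 70 \left(- \frac{1}{27}\right)}\right)\right) = - 146 \left(- 24 \left(\frac{29}{5} + \frac{1}{-22 - \frac{70}{27}}\right)\right) = - 146 \left(- 24 \left(\frac{29}{5} + \frac{1}{- \frac{664}{27}}\right)\right) = - 146 \left(- 24 \left(\frac{29}{5} - \frac{27}{664}\right)\right) = - 146 \left(\left(-24\right) \frac{19121}{3320}\right) = \left(-146\right) \left(- \frac{57363}{415}\right) = \frac{8374998}{415}$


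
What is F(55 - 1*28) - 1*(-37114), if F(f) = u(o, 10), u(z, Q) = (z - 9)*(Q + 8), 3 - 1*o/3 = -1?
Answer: 37168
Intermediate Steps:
o = 12 (o = 9 - 3*(-1) = 9 + 3 = 12)
u(z, Q) = (-9 + z)*(8 + Q)
F(f) = 54 (F(f) = -72 - 9*10 + 8*12 + 10*12 = -72 - 90 + 96 + 120 = 54)
F(55 - 1*28) - 1*(-37114) = 54 - 1*(-37114) = 54 + 37114 = 37168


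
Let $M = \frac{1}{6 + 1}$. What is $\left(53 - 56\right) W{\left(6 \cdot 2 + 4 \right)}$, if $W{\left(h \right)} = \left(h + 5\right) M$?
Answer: $-9$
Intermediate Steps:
$M = \frac{1}{7} \approx 0.14286$
$W{\left(h \right)} = \frac{5}{7} + \frac{h}{7}$ ($W{\left(h \right)} = \left(h + 5\right) \frac{1}{7} = \left(5 + h\right) \frac{1}{7} = \frac{5}{7} + \frac{h}{7}$)
$\left(53 - 56\right) W{\left(6 \cdot 2 + 4 \right)} = \left(53 - 56\right) \left(\frac{5}{7} + \frac{6 \cdot 2 + 4}{7}\right) = - 3 \left(\frac{5}{7} + \frac{12 + 4}{7}\right) = - 3 \left(\frac{5}{7} + \frac{1}{7} \cdot 16\right) = - 3 \left(\frac{5}{7} + \frac{16}{7}\right) = \left(-3\right) 3 = -9$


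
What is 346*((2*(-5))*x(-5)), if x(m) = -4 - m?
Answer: -3460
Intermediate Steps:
346*((2*(-5))*x(-5)) = 346*((2*(-5))*(-4 - 1*(-5))) = 346*(-10*(-4 + 5)) = 346*(-10*1) = 346*(-10) = -3460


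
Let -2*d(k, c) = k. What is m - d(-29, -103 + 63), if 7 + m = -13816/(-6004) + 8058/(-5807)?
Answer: -358876561/17432614 ≈ -20.586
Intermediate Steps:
d(k, c) = -k/2
m = -53051829/8716307 (m = -7 + (-13816/(-6004) + 8058/(-5807)) = -7 + (-13816*(-1/6004) + 8058*(-1/5807)) = -7 + (3454/1501 - 8058/5807) = -7 + 7962320/8716307 = -53051829/8716307 ≈ -6.0865)
m - d(-29, -103 + 63) = -53051829/8716307 - (-1)*(-29)/2 = -53051829/8716307 - 1*29/2 = -53051829/8716307 - 29/2 = -358876561/17432614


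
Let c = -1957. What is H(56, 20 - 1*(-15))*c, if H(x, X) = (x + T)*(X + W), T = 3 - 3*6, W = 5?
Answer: -3209480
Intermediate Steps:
T = -15 (T = 3 - 18 = -15)
H(x, X) = (-15 + x)*(5 + X) (H(x, X) = (x - 15)*(X + 5) = (-15 + x)*(5 + X))
H(56, 20 - 1*(-15))*c = (-75 - 15*(20 - 1*(-15)) + 5*56 + (20 - 1*(-15))*56)*(-1957) = (-75 - 15*(20 + 15) + 280 + (20 + 15)*56)*(-1957) = (-75 - 15*35 + 280 + 35*56)*(-1957) = (-75 - 525 + 280 + 1960)*(-1957) = 1640*(-1957) = -3209480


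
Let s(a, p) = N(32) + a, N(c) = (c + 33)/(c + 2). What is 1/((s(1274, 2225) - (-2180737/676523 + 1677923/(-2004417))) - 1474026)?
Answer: -46105162871094/67901195473672514801 ≈ -6.7900e-7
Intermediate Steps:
N(c) = (33 + c)/(2 + c)
s(a, p) = 65/34 + a (s(a, p) = (33 + 32)/(2 + 32) + a = 65/34 + a)
1/((s(1274, 2225) - (-2180737/676523 + 1677923/(-2004417))) - 1474026) = 1/(((65/34 + 1274) - (-2180737/676523 + 1677923/(-2004417))) - 1474026) = 1/((43381/34 - (-2180737*1/676523 + 1677923*(-1/2004417))) - 1474026) = 1/((43381/34 - (-2180737/676523 - 1677923/2004417)) - 1474026) = 1/((43381/34 - 1*(-5506259817058/1356034202091)) - 1474026) = 1/((43381/34 + 5506259817058/1356034202091) - 1474026) = 1/(59013332554689643/46105162871094 - 1474026) = 1/(-67901195473672514801/46105162871094) = -46105162871094/67901195473672514801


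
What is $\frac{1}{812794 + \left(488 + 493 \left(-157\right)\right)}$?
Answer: $\frac{1}{735881} \approx 1.3589 \cdot 10^{-6}$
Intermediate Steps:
$\frac{1}{812794 + \left(488 + 493 \left(-157\right)\right)} = \frac{1}{812794 + \left(488 - 77401\right)} = \frac{1}{812794 - 76913} = \frac{1}{735881}$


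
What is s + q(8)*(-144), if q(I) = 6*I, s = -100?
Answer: -7012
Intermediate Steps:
s + q(8)*(-144) = -100 + (6*8)*(-144) = -100 + 48*(-144) = -100 - 6912 = -7012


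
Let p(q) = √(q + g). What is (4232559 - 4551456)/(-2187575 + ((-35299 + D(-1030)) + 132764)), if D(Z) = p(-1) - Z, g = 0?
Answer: 666201344760/4364255246401 + 318897*I/4364255246401 ≈ 0.15265 + 7.307e-8*I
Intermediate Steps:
p(q) = √q (p(q) = √(q + 0) = √q)
D(Z) = I - Z (D(Z) = √(-1) - Z = I - Z)
(4232559 - 4551456)/(-2187575 + ((-35299 + D(-1030)) + 132764)) = (4232559 - 4551456)/(-2187575 + ((-35299 + (I - 1*(-1030))) + 132764)) = -318897/(-2187575 + ((-35299 + (I + 1030)) + 132764)) = -318897/(-2187575 + ((-35299 + (1030 + I)) + 132764)) = -318897/(-2187575 + ((-34269 + I) + 132764)) = -318897/(-2187575 + (98495 + I)) = -318897*(-2089080 - I)/4364255246401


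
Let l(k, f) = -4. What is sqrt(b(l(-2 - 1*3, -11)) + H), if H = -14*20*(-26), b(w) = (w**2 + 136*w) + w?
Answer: 2*sqrt(1687) ≈ 82.146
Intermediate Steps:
b(w) = w**2 + 137*w
H = 7280 (H = -280*(-26) = 7280)
sqrt(b(l(-2 - 1*3, -11)) + H) = sqrt(-4*(137 - 4) + 7280) = sqrt(-4*133 + 7280) = sqrt(-532 + 7280) = sqrt(6748) = 2*sqrt(1687)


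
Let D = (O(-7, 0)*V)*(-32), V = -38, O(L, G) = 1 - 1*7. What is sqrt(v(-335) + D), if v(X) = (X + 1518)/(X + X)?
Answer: I*sqrt(3275967010)/670 ≈ 85.427*I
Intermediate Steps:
O(L, G) = -6 (O(L, G) = 1 - 7 = -6)
v(X) = (1518 + X)/(2*X) (v(X) = (1518 + X)/((2*X)) = (1518 + X)*(1/(2*X)) = (1518 + X)/(2*X))
D = -7296 (D = -6*(-38)*(-32) = 228*(-32) = -7296)
sqrt(v(-335) + D) = sqrt((1/2)*(1518 - 335)/(-335) - 7296) = sqrt((1/2)*(-1/335)*1183 - 7296) = sqrt(-1183/670 - 7296) = sqrt(-4889503/670) = I*sqrt(3275967010)/670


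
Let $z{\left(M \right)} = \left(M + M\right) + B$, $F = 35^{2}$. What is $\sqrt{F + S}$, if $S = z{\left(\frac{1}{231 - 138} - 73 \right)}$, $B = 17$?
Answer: $\frac{\sqrt{9479490}}{93} \approx 33.106$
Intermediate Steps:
$F = 1225$
$z{\left(M \right)} = 17 + 2 M$ ($z{\left(M \right)} = \left(M + M\right) + 17 = 2 M + 17 = 17 + 2 M$)
$S = - \frac{11995}{93}$ ($S = 17 + 2 \left(\frac{1}{231 - 138} - 73\right) = 17 + 2 \left(\frac{1}{93} - 73\right) = 17 + 2 \left(- \frac{6788}{93}\right) = 17 - \frac{13576}{93} = - \frac{11995}{93} \approx -128.98$)
$\sqrt{F + S} = \sqrt{1225 - \frac{11995}{93}} = \sqrt{\frac{101930}{93}} = \frac{\sqrt{9479490}}{93}$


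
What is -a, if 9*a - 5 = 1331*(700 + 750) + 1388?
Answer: -643781/3 ≈ -2.1459e+5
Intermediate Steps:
a = 643781/3 (a = 5/9 + (1331*(700 + 750) + 1388)/9 = 5/9 + (1331*1450 + 1388)/9 = 5/9 + (1929950 + 1388)/9 = 5/9 + (1/9)*1931338 = 5/9 + 1931338/9 = 643781/3 ≈ 2.1459e+5)
-a = -1*643781/3 = -643781/3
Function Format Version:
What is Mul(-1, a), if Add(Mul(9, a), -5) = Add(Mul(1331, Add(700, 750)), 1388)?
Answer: Rational(-643781, 3) ≈ -2.1459e+5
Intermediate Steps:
a = Rational(643781, 3) (a = Add(Rational(5, 9), Mul(Rational(1, 9), Add(Mul(1331, Add(700, 750)), 1388))) = Add(Rational(5, 9), Mul(Rational(1, 9), Add(Mul(1331, 1450), 1388))) = Add(Rational(5, 9), Mul(Rational(1, 9), Add(1929950, 1388))) = Add(Rational(5, 9), Mul(Rational(1, 9), 1931338)) = Add(Rational(5, 9), Rational(1931338, 9)) = Rational(643781, 3) ≈ 2.1459e+5)
Mul(-1, a) = Mul(-1, Rational(643781, 3)) = Rational(-643781, 3)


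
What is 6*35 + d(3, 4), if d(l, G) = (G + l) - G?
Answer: 213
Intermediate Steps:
d(l, G) = l
6*35 + d(3, 4) = 6*35 + 3 = 210 + 3 = 213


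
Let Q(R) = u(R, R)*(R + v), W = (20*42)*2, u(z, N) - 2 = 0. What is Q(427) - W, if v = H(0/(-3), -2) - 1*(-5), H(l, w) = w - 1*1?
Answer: -822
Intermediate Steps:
u(z, N) = 2 (u(z, N) = 2 + 0 = 2)
W = 1680 (W = 840*2 = 1680)
H(l, w) = -1 + w (H(l, w) = w - 1 = -1 + w)
v = 2 (v = (-1 - 2) - 1*(-5) = -3 + 5 = 2)
Q(R) = 4 + 2*R (Q(R) = 2*(R + 2) = 2*(2 + R) = 4 + 2*R)
Q(427) - W = (4 + 2*427) - 1*1680 = (4 + 854) - 1680 = 858 - 1680 = -822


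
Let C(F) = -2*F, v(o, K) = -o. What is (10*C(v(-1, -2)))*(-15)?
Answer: 300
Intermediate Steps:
(10*C(v(-1, -2)))*(-15) = (10*(-(-2)*(-1)))*(-15) = (10*(-2*1))*(-15) = (10*(-2))*(-15) = -20*(-15) = 300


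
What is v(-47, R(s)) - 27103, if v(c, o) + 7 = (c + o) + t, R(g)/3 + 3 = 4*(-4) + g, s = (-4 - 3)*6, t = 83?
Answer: -27257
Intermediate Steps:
s = -42 (s = -7*6 = -42)
R(g) = -57 + 3*g (R(g) = -9 + 3*(4*(-4) + g) = -9 + 3*(-16 + g) = -9 + (-48 + 3*g) = -57 + 3*g)
v(c, o) = 76 + c + o (v(c, o) = -7 + ((c + o) + 83) = -7 + (83 + c + o) = 76 + c + o)
v(-47, R(s)) - 27103 = (76 - 47 + (-57 + 3*(-42))) - 27103 = (76 - 47 + (-57 - 126)) - 27103 = (76 - 47 - 183) - 27103 = -154 - 27103 = -27257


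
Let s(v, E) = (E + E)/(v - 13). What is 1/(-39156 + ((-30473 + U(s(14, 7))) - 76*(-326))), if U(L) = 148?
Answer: -1/44705 ≈ -2.2369e-5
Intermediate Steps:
s(v, E) = 2*E/(-13 + v) (s(v, E) = (2*E)/(-13 + v) = 2*E/(-13 + v))
1/(-39156 + ((-30473 + U(s(14, 7))) - 76*(-326))) = 1/(-39156 + ((-30473 + 148) - 76*(-326))) = 1/(-39156 + (-30325 + 24776)) = 1/(-39156 - 5549) = 1/(-44705) = -1/44705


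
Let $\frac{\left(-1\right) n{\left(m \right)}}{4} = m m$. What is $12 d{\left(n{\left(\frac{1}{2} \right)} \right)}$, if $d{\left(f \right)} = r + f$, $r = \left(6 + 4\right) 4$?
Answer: $468$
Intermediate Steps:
$r = 40$ ($r = 10 \cdot 4 = 40$)
$n{\left(m \right)} = - 4 m^{2}$ ($n{\left(m \right)} = - 4 m m = - 4 m^{2}$)
$d{\left(f \right)} = 40 + f$
$12 d{\left(n{\left(\frac{1}{2} \right)} \right)} = 12 \left(40 - 4 \left(\frac{1}{2}\right)^{2}\right) = 12 \left(40 - \frac{4}{4}\right) = 12 \left(40 - 1\right) = 12 \cdot 39 = 468$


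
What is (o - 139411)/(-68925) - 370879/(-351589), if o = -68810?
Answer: 32923682748/8077757275 ≈ 4.0758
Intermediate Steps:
(o - 139411)/(-68925) - 370879/(-351589) = (-68810 - 139411)/(-68925) - 370879/(-351589) = -208221*(-1/68925) - 370879*(-1/351589) = 69407/22975 + 370879/351589 = 32923682748/8077757275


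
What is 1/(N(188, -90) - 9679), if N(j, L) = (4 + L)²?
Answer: -1/2283 ≈ -0.00043802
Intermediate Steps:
1/(N(188, -90) - 9679) = 1/((4 - 90)² - 9679) = 1/((-86)² - 9679) = 1/(7396 - 9679) = 1/(-2283) = -1/2283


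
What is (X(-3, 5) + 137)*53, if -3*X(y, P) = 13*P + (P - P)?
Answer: 18338/3 ≈ 6112.7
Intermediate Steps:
X(y, P) = -13*P/3 (X(y, P) = -(13*P + (P - P))/3 = -(13*P + 0)/3 = -13*P/3)
(X(-3, 5) + 137)*53 = (-13/3*5 + 137)*53 = (-65/3 + 137)*53 = (346/3)*53 = 18338/3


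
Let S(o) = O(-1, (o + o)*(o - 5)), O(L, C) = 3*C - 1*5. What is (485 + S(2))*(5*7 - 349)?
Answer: -139416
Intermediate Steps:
O(L, C) = -5 + 3*C (O(L, C) = 3*C - 5 = -5 + 3*C)
S(o) = -5 + 6*o*(-5 + o) (S(o) = -5 + 3*((o + o)*(o - 5)) = -5 + 3*((2*o)*(-5 + o)) = -5 + 3*(2*o*(-5 + o)) = -5 + 6*o*(-5 + o))
(485 + S(2))*(5*7 - 349) = (485 + (-5 + 6*2*(-5 + 2)))*(5*7 - 349) = (485 + (-5 + 6*2*(-3)))*(35 - 349) = (485 + (-5 - 36))*(-314) = (485 - 41)*(-314) = 444*(-314) = -139416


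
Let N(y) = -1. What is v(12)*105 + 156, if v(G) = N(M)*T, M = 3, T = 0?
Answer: 156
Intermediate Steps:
v(G) = 0 (v(G) = -1*0 = 0)
v(12)*105 + 156 = 0*105 + 156 = 0 + 156 = 156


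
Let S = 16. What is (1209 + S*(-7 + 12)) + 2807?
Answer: 4096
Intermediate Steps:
(1209 + S*(-7 + 12)) + 2807 = (1209 + 16*(-7 + 12)) + 2807 = (1209 + 16*5) + 2807 = (1209 + 80) + 2807 = 1289 + 2807 = 4096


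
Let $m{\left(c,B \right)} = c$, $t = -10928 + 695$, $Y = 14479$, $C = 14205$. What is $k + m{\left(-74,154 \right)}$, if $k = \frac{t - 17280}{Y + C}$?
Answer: $- \frac{2150129}{28684} \approx -74.959$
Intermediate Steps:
$t = -10233$
$k = - \frac{27513}{28684}$ ($k = \frac{-10233 - 17280}{14479 + 14205} = - \frac{27513}{28684} \approx -0.95918$)
$k + m{\left(-74,154 \right)} = - \frac{27513}{28684} - 74 = - \frac{2150129}{28684}$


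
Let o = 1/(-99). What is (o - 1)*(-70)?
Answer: 7000/99 ≈ 70.707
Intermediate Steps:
o = -1/99 ≈ -0.010101
(o - 1)*(-70) = (-1/99 - 1)*(-70) = -100/99*(-70) = 7000/99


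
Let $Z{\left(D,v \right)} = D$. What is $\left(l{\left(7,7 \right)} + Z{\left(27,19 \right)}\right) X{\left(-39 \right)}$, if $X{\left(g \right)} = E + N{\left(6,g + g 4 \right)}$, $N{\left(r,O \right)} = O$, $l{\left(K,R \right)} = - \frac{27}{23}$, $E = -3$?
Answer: $- \frac{117612}{23} \approx -5113.6$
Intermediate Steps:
$l{\left(K,R \right)} = - \frac{27}{23}$ ($l{\left(K,R \right)} = \left(-27\right) \frac{1}{23} = - \frac{27}{23}$)
$X{\left(g \right)} = -3 + 5 g$ ($X{\left(g \right)} = -3 + \left(g + g 4\right) = -3 + \left(g + 4 g\right) = -3 + 5 g$)
$\left(l{\left(7,7 \right)} + Z{\left(27,19 \right)}\right) X{\left(-39 \right)} = \left(- \frac{27}{23} + 27\right) \left(-3 + 5 \left(-39\right)\right) = \frac{594 \left(-3 - 195\right)}{23} = \frac{594}{23} \left(-198\right) = - \frac{117612}{23}$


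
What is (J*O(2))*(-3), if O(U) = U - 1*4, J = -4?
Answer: -24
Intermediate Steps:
O(U) = -4 + U (O(U) = U - 4 = -4 + U)
(J*O(2))*(-3) = -4*(-4 + 2)*(-3) = -4*(-2)*(-3) = 8*(-3) = -24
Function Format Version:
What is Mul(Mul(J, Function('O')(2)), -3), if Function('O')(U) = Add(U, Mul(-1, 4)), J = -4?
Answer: -24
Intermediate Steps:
Function('O')(U) = Add(-4, U) (Function('O')(U) = Add(U, -4) = Add(-4, U))
Mul(Mul(J, Function('O')(2)), -3) = Mul(Mul(-4, Add(-4, 2)), -3) = Mul(Mul(-4, -2), -3) = Mul(8, -3) = -24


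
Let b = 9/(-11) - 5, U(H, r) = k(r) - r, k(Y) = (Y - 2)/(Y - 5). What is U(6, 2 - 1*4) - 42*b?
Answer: 19014/77 ≈ 246.94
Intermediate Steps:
k(Y) = (-2 + Y)/(-5 + Y)
U(H, r) = -r + (-2 + r)/(-5 + r) (U(H, r) = (-2 + r)/(-5 + r) - r = -r + (-2 + r)/(-5 + r))
b = -64/11 (b = 9*(-1/11) - 5 = -9/11 - 5 = -64/11 ≈ -5.8182)
U(6, 2 - 1*4) - 42*b = (-2 + (2 - 1*4) - (2 - 1*4)*(-5 + (2 - 1*4)))/(-5 + (2 - 1*4)) - 42*(-64/11) = (-2 + (2 - 4) - (2 - 4)*(-5 + (2 - 4)))/(-5 + (2 - 4)) + 2688/11 = (-2 - 2 - 1*(-2)*(-5 - 2))/(-5 - 2) + 2688/11 = (-2 - 2 - 1*(-2)*(-7))/(-7) + 2688/11 = -(-2 - 2 - 14)/7 + 2688/11 = -1/7*(-18) + 2688/11 = 18/7 + 2688/11 = 19014/77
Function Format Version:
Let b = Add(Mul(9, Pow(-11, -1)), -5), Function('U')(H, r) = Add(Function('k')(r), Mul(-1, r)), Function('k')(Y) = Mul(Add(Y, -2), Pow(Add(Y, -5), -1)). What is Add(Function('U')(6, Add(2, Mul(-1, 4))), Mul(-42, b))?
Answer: Rational(19014, 77) ≈ 246.94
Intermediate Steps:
Function('k')(Y) = Mul(Pow(Add(-5, Y), -1), Add(-2, Y)) (Function('k')(Y) = Mul(Add(-2, Y), Pow(Add(-5, Y), -1)) = Mul(Pow(Add(-5, Y), -1), Add(-2, Y)))
Function('U')(H, r) = Add(Mul(-1, r), Mul(Pow(Add(-5, r), -1), Add(-2, r))) (Function('U')(H, r) = Add(Mul(Pow(Add(-5, r), -1), Add(-2, r)), Mul(-1, r)) = Add(Mul(-1, r), Mul(Pow(Add(-5, r), -1), Add(-2, r))))
b = Rational(-64, 11) (b = Add(Mul(9, Rational(-1, 11)), -5) = Add(Rational(-9, 11), -5) = Rational(-64, 11) ≈ -5.8182)
Add(Function('U')(6, Add(2, Mul(-1, 4))), Mul(-42, b)) = Add(Mul(Pow(Add(-5, Add(2, Mul(-1, 4))), -1), Add(-2, Add(2, Mul(-1, 4)), Mul(-1, Add(2, Mul(-1, 4)), Add(-5, Add(2, Mul(-1, 4)))))), Mul(-42, Rational(-64, 11))) = Add(Mul(Pow(Add(-5, Add(2, -4)), -1), Add(-2, Add(2, -4), Mul(-1, Add(2, -4), Add(-5, Add(2, -4))))), Rational(2688, 11)) = Add(Mul(Pow(Add(-5, -2), -1), Add(-2, -2, Mul(-1, -2, Add(-5, -2)))), Rational(2688, 11)) = Add(Mul(Pow(-7, -1), Add(-2, -2, Mul(-1, -2, -7))), Rational(2688, 11)) = Add(Mul(Rational(-1, 7), Add(-2, -2, -14)), Rational(2688, 11)) = Add(Mul(Rational(-1, 7), -18), Rational(2688, 11)) = Add(Rational(18, 7), Rational(2688, 11)) = Rational(19014, 77)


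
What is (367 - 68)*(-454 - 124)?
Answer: -172822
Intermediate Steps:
(367 - 68)*(-454 - 124) = 299*(-578) = -172822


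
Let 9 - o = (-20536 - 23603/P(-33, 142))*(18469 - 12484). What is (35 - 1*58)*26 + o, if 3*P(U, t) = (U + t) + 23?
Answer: 5549188279/44 ≈ 1.2612e+8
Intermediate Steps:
P(U, t) = 23/3 + U/3 + t/3 (P(U, t) = ((U + t) + 23)/3 = (23 + U + t)/3 = 23/3 + U/3 + t/3)
o = 5549214591/44 (o = 9 - (-20536 - 23603/(23/3 + (⅓)*(-33) + (⅓)*142))*(18469 - 12484) = 9 - (-20536 - 23603/(23/3 - 11 + 142/3))*5985 = 9 - (-20536 - 23603/44)*5985 = 9 - (-927187)*5985/44 = 9 - 1*(-5549214195/44) = 9 + 5549214195/44 = 5549214591/44 ≈ 1.2612e+8)
(35 - 1*58)*26 + o = (35 - 1*58)*26 + 5549214591/44 = (35 - 58)*26 + 5549214591/44 = -23*26 + 5549214591/44 = -598 + 5549214591/44 = 5549188279/44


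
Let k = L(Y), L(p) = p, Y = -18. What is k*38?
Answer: -684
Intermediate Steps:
k = -18
k*38 = -18*38 = -684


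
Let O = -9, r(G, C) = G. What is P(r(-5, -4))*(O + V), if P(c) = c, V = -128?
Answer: 685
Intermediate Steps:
P(r(-5, -4))*(O + V) = -5*(-9 - 128) = -5*(-137) = 685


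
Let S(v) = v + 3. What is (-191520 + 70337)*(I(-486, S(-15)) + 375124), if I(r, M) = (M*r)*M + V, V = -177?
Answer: -36956331229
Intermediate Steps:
S(v) = 3 + v
I(r, M) = -177 + r*M² (I(r, M) = (M*r)*M - 177 = r*M² - 177 = -177 + r*M²)
(-191520 + 70337)*(I(-486, S(-15)) + 375124) = (-191520 + 70337)*((-177 - 486*(3 - 15)²) + 375124) = -121183*((-177 - 486*(-12)²) + 375124) = -121183*((-177 - 486*144) + 375124) = -121183*((-177 - 69984) + 375124) = -121183*(-70161 + 375124) = -121183*304963 = -36956331229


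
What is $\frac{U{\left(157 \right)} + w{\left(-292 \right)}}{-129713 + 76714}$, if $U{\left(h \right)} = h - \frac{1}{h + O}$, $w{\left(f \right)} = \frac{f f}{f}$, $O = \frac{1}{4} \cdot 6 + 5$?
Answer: $\frac{44147}{17330673} \approx 0.0025473$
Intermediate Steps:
$O = \frac{13}{2}$ ($O = \frac{1}{4} \cdot 6 + 5 = \frac{3}{2} + 5 = \frac{13}{2} \approx 6.5$)
$w{\left(f \right)} = f$ ($w{\left(f \right)} = \frac{f^{2}}{f} = f$)
$U{\left(h \right)} = h - \frac{1}{\frac{13}{2} + h}$ ($U{\left(h \right)} = h - \frac{1}{h + \frac{13}{2}} = h - \frac{1}{\frac{13}{2} + h}$)
$\frac{U{\left(157 \right)} + w{\left(-292 \right)}}{-129713 + 76714} = \frac{\frac{-2 + 2 \cdot 157^{2} + 13 \cdot 157}{13 + 2 \cdot 157} - 292}{-129713 + 76714} = \frac{\frac{-2 + 2 \cdot 24649 + 2041}{13 + 314} - 292}{-52999} = \left(\frac{-2 + 49298 + 2041}{327} - 292\right) \left(- \frac{1}{52999}\right) = \left(\frac{1}{327} \cdot 51337 - 292\right) \left(- \frac{1}{52999}\right) = \left(\frac{51337}{327} - 292\right) \left(- \frac{1}{52999}\right) = \left(- \frac{44147}{327}\right) \left(- \frac{1}{52999}\right) = \frac{44147}{17330673}$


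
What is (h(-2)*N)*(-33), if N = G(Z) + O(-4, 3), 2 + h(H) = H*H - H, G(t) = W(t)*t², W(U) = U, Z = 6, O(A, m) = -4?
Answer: -27984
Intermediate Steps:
G(t) = t³ (G(t) = t*t² = t³)
h(H) = -2 + H² - H (h(H) = -2 + (H*H - H) = -2 + (H² - H) = -2 + H² - H)
N = 212 (N = 6³ - 4 = 216 - 4 = 212)
(h(-2)*N)*(-33) = ((-2 + (-2)² - 1*(-2))*212)*(-33) = ((-2 + 4 + 2)*212)*(-33) = (4*212)*(-33) = 848*(-33) = -27984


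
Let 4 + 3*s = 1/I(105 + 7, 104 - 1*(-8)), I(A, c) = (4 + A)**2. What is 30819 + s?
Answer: 414682523/13456 ≈ 30818.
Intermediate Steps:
s = -17941/13456 (s = -4/3 + 1/(3*((4 + (105 + 7))**2)) = -4/3 + 1/(3*((4 + 112)**2)) = -4/3 + 1/(3*(116**2)) = -4/3 + (1/3)/13456 = -4/3 + (1/3)*(1/13456) = -4/3 + 1/40368 = -17941/13456 ≈ -1.3333)
30819 + s = 30819 - 17941/13456 = 414682523/13456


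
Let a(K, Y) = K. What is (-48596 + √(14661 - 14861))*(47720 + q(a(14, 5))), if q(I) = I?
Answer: -2319681464 + 477340*I*√2 ≈ -2.3197e+9 + 6.7506e+5*I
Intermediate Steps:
(-48596 + √(14661 - 14861))*(47720 + q(a(14, 5))) = (-48596 + √(14661 - 14861))*(47720 + 14) = (-48596 + √(-200))*47734 = (-48596 + 10*I*√2)*47734 = -2319681464 + 477340*I*√2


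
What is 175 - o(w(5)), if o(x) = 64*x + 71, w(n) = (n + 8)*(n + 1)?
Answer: -4888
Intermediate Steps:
w(n) = (1 + n)*(8 + n) (w(n) = (8 + n)*(1 + n) = (1 + n)*(8 + n))
o(x) = 71 + 64*x
175 - o(w(5)) = 175 - (71 + 64*(8 + 5**2 + 9*5)) = 175 - (71 + 64*(8 + 25 + 45)) = 175 - (71 + 64*78) = 175 - (71 + 4992) = 175 - 1*5063 = 175 - 5063 = -4888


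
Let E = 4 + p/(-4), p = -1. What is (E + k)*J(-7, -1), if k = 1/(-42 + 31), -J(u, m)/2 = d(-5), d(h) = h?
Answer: 915/22 ≈ 41.591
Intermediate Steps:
J(u, m) = 10 (J(u, m) = -2*(-5) = 10)
E = 17/4 (E = 4 - 1/(-4) = 4 - 1*(-¼) = 4 + ¼ = 17/4 ≈ 4.2500)
k = -1/11 (k = 1/(-11) = -1/11 ≈ -0.090909)
(E + k)*J(-7, -1) = (17/4 - 1/11)*10 = (183/44)*10 = 915/22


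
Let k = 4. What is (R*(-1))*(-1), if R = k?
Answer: 4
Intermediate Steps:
R = 4
(R*(-1))*(-1) = (4*(-1))*(-1) = -4*(-1) = 4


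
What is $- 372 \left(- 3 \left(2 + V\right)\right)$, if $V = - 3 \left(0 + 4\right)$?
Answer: $-11160$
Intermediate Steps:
$V = -12$ ($V = \left(-3\right) 4 = -12$)
$- 372 \left(- 3 \left(2 + V\right)\right) = - 372 \left(- 3 \left(2 - 12\right)\right) = - 372 \left(\left(-3\right) \left(-10\right)\right) = \left(-372\right) 30 = -11160$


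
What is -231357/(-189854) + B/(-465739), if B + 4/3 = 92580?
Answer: 38646663275/37895319474 ≈ 1.0198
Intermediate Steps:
B = 277736/3 (B = -4/3 + 92580 = 277736/3 ≈ 92579.)
-231357/(-189854) + B/(-465739) = -231357/(-189854) + (277736/3)/(-465739) = -231357*(-1/189854) + (277736/3)*(-1/465739) = 33051/27122 - 277736/1397217 = 38646663275/37895319474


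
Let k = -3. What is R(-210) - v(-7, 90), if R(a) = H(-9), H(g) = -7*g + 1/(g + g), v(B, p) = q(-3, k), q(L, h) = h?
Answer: 1187/18 ≈ 65.944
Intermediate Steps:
v(B, p) = -3
H(g) = 1/(2*g) - 7*g (H(g) = -7*g + 1/(2*g) = 1/(2*g) - 7*g)
R(a) = 1133/18 (R(a) = (½)/(-9) - 7*(-9) = (½)*(-⅑) + 63 = -1/18 + 63 = 1133/18)
R(-210) - v(-7, 90) = 1133/18 - 1*(-3) = 1133/18 + 3 = 1187/18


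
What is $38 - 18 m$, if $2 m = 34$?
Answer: $-268$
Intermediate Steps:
$m = 17$ ($m = \frac{1}{2} \cdot 34 = 17$)
$38 - 18 m = 38 - 306 = -268$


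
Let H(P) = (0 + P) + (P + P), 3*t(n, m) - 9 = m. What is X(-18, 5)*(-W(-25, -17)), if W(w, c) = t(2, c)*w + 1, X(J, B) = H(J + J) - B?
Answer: 22939/3 ≈ 7646.3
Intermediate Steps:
t(n, m) = 3 + m/3
H(P) = 3*P (H(P) = P + 2*P = 3*P)
X(J, B) = -B + 6*J (X(J, B) = 3*(J + J) - B = 3*(2*J) - B = 6*J - B = -B + 6*J)
W(w, c) = 1 + w*(3 + c/3) (W(w, c) = (3 + c/3)*w + 1 = w*(3 + c/3) + 1 = 1 + w*(3 + c/3))
X(-18, 5)*(-W(-25, -17)) = (-1*5 + 6*(-18))*(-(1 + (⅓)*(-25)*(9 - 17))) = (-5 - 108)*(-(1 + (⅓)*(-25)*(-8))) = -(-113)*(1 + 200/3) = -(-113)*203/3 = -113*(-203/3) = 22939/3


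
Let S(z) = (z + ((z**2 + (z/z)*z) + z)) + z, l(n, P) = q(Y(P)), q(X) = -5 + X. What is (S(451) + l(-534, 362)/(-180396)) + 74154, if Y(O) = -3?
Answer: 12598811543/45099 ≈ 2.7936e+5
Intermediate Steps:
l(n, P) = -8 (l(n, P) = -5 - 3 = -8)
S(z) = z**2 + 4*z (S(z) = (z + ((z**2 + 1*z) + z)) + z = (z + ((z**2 + z) + z)) + z = (z + ((z + z**2) + z)) + z = (z + (z**2 + 2*z)) + z = (z**2 + 3*z) + z = z**2 + 4*z)
(S(451) + l(-534, 362)/(-180396)) + 74154 = (451*(4 + 451) - 8/(-180396)) + 74154 = (451*455 - 8*(-1/180396)) + 74154 = (205205 + 2/45099) + 74154 = 9254540297/45099 + 74154 = 12598811543/45099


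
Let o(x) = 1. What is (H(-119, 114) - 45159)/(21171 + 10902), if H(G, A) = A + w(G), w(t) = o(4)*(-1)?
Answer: -45046/32073 ≈ -1.4045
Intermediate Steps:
w(t) = -1 (w(t) = 1*(-1) = -1)
H(G, A) = -1 + A (H(G, A) = A - 1 = -1 + A)
(H(-119, 114) - 45159)/(21171 + 10902) = ((-1 + 114) - 45159)/(21171 + 10902) = (113 - 45159)/32073 = -45046*1/32073 = -45046/32073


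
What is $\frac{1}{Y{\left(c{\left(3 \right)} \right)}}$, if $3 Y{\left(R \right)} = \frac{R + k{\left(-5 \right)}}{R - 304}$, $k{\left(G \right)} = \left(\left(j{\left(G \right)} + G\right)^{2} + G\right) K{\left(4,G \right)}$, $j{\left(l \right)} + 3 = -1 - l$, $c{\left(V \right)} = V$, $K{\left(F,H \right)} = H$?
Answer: $\frac{903}{52} \approx 17.365$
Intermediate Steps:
$j{\left(l \right)} = -4 - l$ ($j{\left(l \right)} = -3 - \left(1 + l\right) = -4 - l$)
$k{\left(G \right)} = G \left(16 + G\right)$ ($k{\left(G \right)} = \left(\left(\left(-4 - G\right) + G\right)^{2} + G\right) G = \left(\left(-4\right)^{2} + G\right) G = \left(16 + G\right) G = G \left(16 + G\right)$)
$Y{\left(R \right)} = \frac{-55 + R}{3 \left(-304 + R\right)}$ ($Y{\left(R \right)} = \frac{\left(R - 5 \left(16 - 5\right)\right) \frac{1}{R - 304}}{3} = \frac{\left(R - 55\right) \frac{1}{-304 + R}}{3} = \frac{\left(-55 + R\right) \frac{1}{-304 + R}}{3} = \frac{\frac{1}{-304 + R} \left(-55 + R\right)}{3} = \frac{-55 + R}{3 \left(-304 + R\right)}$)
$\frac{1}{Y{\left(c{\left(3 \right)} \right)}} = \frac{1}{\frac{1}{3} \frac{1}{-304 + 3} \left(-55 + 3\right)} = \frac{1}{\frac{1}{3} \frac{1}{-301} \left(-52\right)} = \frac{1}{\frac{1}{3} \left(- \frac{1}{301}\right) \left(-52\right)} = \frac{1}{\frac{52}{903}} = \frac{903}{52}$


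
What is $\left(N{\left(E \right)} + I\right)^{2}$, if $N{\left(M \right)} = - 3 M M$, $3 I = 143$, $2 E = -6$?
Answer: $\frac{3844}{9} \approx 427.11$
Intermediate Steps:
$E = -3$ ($E = \frac{1}{2} \left(-6\right) = -3$)
$I = \frac{143}{3}$ ($I = \frac{1}{3} \cdot 143 = \frac{143}{3} \approx 47.667$)
$N{\left(M \right)} = - 3 M^{2}$
$\left(N{\left(E \right)} + I\right)^{2} = \left(- 3 \left(-3\right)^{2} + \frac{143}{3}\right)^{2} = \left(\left(-3\right) 9 + \frac{143}{3}\right)^{2} = \left(-27 + \frac{143}{3}\right)^{2} = \left(\frac{62}{3}\right)^{2} = \frac{3844}{9}$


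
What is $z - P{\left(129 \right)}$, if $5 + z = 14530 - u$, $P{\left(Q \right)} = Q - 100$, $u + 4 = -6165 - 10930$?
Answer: $31595$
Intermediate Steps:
$u = -17099$ ($u = -4 - 17095 = -17099$)
$P{\left(Q \right)} = -100 + Q$
$z = 31624$ ($z = -5 + \left(14530 - -17099\right) = -5 + \left(14530 + 17099\right) = -5 + 31629 = 31624$)
$z - P{\left(129 \right)} = 31624 - \left(-100 + 129\right) = 31624 - 29 = 31595$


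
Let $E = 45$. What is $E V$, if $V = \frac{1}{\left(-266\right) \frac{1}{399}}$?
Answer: $- \frac{135}{2} \approx -67.5$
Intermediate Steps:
$V = - \frac{3}{2}$ ($V = \frac{1}{\left(-266\right) \frac{1}{399}} = \frac{1}{- \frac{2}{3}} = - \frac{3}{2} \approx -1.5$)
$E V = 45 \left(- \frac{3}{2}\right) = - \frac{135}{2}$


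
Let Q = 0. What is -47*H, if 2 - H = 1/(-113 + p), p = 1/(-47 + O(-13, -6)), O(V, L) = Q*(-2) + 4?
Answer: -458861/4860 ≈ -94.416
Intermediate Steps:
O(V, L) = 4 (O(V, L) = 0*(-2) + 4 = 0 + 4 = 4)
p = -1/43 (p = 1/(-47 + 4) = 1/(-43) = -1/43 ≈ -0.023256)
H = 9763/4860 (H = 2 - 1/(-113 - 1/43) = 2 - 1/(-4860/43) = 2 - 1*(-43/4860) = 2 + 43/4860 = 9763/4860 ≈ 2.0088)
-47*H = -47*9763/4860 = -458861/4860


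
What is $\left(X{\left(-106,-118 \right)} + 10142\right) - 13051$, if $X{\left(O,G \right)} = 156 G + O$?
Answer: $-21423$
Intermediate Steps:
$X{\left(O,G \right)} = O + 156 G$
$\left(X{\left(-106,-118 \right)} + 10142\right) - 13051 = \left(\left(-106 + 156 \left(-118\right)\right) + 10142\right) - 13051 = \left(\left(-106 - 18408\right) + 10142\right) - 13051 = \left(-18514 + 10142\right) - 13051 = -8372 - 13051 = -21423$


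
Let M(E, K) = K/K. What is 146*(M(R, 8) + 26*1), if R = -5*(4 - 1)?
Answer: 3942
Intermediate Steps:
R = -15 (R = -5*3 = -15)
M(E, K) = 1
146*(M(R, 8) + 26*1) = 146*(1 + 26*1) = 146*(1 + 26) = 146*27 = 3942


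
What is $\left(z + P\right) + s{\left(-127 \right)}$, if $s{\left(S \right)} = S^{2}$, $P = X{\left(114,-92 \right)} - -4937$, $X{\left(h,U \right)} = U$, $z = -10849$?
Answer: $10125$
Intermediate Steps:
$P = 4845$ ($P = -92 - -4937 = -92 + 4937 = 4845$)
$\left(z + P\right) + s{\left(-127 \right)} = \left(-10849 + 4845\right) + \left(-127\right)^{2} = -6004 + 16129 = 10125$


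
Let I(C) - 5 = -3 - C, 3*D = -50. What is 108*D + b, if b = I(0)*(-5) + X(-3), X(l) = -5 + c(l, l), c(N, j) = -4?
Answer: -1819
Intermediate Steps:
D = -50/3 (D = (1/3)*(-50) = -50/3 ≈ -16.667)
X(l) = -9 (X(l) = -5 - 4 = -9)
I(C) = 2 - C (I(C) = 5 + (-3 - C) = 2 - C)
b = -19 (b = (2 - 1*0)*(-5) - 9 = (2 + 0)*(-5) - 9 = 2*(-5) - 9 = -10 - 9 = -19)
108*D + b = 108*(-50/3) - 19 = -1800 - 19 = -1819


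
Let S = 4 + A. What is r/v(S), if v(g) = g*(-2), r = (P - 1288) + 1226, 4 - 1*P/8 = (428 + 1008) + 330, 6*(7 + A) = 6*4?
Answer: 7079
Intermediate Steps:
A = -3 (A = -7 + (6*4)/6 = -7 + (⅙)*24 = -7 + 4 = -3)
P = -14096 (P = 32 - 8*((428 + 1008) + 330) = 32 - 8*(1436 + 330) = 32 - 8*1766 = 32 - 14128 = -14096)
r = -14158 (r = (-14096 - 1288) + 1226 = -15384 + 1226 = -14158)
S = 1 (S = 4 - 3 = 1)
v(g) = -2*g
r/v(S) = -14158/((-2*1)) = -14158/(-2) = -14158*(-½) = 7079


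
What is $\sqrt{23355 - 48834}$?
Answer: $3 i \sqrt{2831} \approx 159.62 i$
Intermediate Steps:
$\sqrt{23355 - 48834} = \sqrt{-25479} = 3 i \sqrt{2831}$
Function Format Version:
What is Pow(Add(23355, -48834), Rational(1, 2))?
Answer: Mul(3, I, Pow(2831, Rational(1, 2))) ≈ Mul(159.62, I)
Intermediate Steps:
Pow(Add(23355, -48834), Rational(1, 2)) = Pow(-25479, Rational(1, 2)) = Mul(3, I, Pow(2831, Rational(1, 2)))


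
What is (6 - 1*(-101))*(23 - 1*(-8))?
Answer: 3317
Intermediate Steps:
(6 - 1*(-101))*(23 - 1*(-8)) = (6 + 101)*(23 + 8) = 107*31 = 3317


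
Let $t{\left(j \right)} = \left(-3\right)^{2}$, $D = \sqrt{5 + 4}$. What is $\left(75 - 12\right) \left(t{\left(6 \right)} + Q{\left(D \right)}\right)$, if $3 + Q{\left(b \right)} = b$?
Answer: $567$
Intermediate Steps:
$D = 3$ ($D = \sqrt{9} = 3$)
$Q{\left(b \right)} = -3 + b$
$t{\left(j \right)} = 9$
$\left(75 - 12\right) \left(t{\left(6 \right)} + Q{\left(D \right)}\right) = \left(75 - 12\right) \left(9 + \left(-3 + 3\right)\right) = \left(75 - 12\right) \left(9 + 0\right) = 63 \cdot 9 = 567$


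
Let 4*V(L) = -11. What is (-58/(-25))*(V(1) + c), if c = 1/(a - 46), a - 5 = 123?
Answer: -13021/2050 ≈ -6.3517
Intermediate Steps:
a = 128 (a = 5 + 123 = 128)
V(L) = -11/4 (V(L) = (1/4)*(-11) = -11/4)
c = 1/82 (c = 1/(128 - 46) = 1/82 ≈ 0.012195)
(-58/(-25))*(V(1) + c) = (-58/(-25))*(-11/4 + 1/82) = -58*(-1/25)*(-449/164) = (58/25)*(-449/164) = -13021/2050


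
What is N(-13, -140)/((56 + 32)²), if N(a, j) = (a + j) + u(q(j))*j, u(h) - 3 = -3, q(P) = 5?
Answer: -153/7744 ≈ -0.019757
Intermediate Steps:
u(h) = 0 (u(h) = 3 - 3 = 0)
N(a, j) = a + j (N(a, j) = (a + j) + 0*j = (a + j) + 0 = a + j)
N(-13, -140)/((56 + 32)²) = (-13 - 140)/((56 + 32)²) = -153/(88²) = -153/7744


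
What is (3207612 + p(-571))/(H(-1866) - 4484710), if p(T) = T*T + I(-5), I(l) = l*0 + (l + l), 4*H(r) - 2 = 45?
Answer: -14134572/17938793 ≈ -0.78793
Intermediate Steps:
H(r) = 47/4 (H(r) = 1/2 + (1/4)*45 = 1/2 + 45/4 = 47/4)
I(l) = 2*l (I(l) = 0 + 2*l = 2*l)
p(T) = -10 + T**2 (p(T) = T*T + 2*(-5) = T**2 - 10 = -10 + T**2)
(3207612 + p(-571))/(H(-1866) - 4484710) = (3207612 + (-10 + (-571)**2))/(47/4 - 4484710) = (3207612 + (-10 + 326041))/(-17938793/4) = (3207612 + 326031)*(-4/17938793) = 3533643*(-4/17938793) = -14134572/17938793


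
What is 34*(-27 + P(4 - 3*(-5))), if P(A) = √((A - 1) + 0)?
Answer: -918 + 102*√2 ≈ -773.75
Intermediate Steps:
P(A) = √(-1 + A) (P(A) = √((-1 + A) + 0) = √(-1 + A))
34*(-27 + P(4 - 3*(-5))) = 34*(-27 + √(-1 + (4 - 3*(-5)))) = 34*(-27 + √(-1 + (4 + 15))) = 34*(-27 + √(-1 + 19)) = 34*(-27 + √18) = 34*(-27 + 3*√2) = -918 + 102*√2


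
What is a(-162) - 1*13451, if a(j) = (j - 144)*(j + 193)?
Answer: -22937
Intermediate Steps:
a(j) = (-144 + j)*(193 + j)
a(-162) - 1*13451 = (-27792 + (-162)² + 49*(-162)) - 1*13451 = (-27792 + 26244 - 7938) - 13451 = -9486 - 13451 = -22937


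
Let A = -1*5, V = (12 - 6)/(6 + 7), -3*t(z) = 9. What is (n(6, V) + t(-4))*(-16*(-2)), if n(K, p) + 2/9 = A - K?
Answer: -4096/9 ≈ -455.11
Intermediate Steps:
t(z) = -3 (t(z) = -⅓*9 = -3)
V = 6/13 ≈ 0.46154
A = -5
n(K, p) = -47/9 - K (n(K, p) = -2/9 + (-5 - K) = -47/9 - K)
(n(6, V) + t(-4))*(-16*(-2)) = ((-47/9 - 1*6) - 3)*(-16*(-2)) = ((-47/9 - 6) - 3)*32 = (-101/9 - 3)*32 = -128/9*32 = -4096/9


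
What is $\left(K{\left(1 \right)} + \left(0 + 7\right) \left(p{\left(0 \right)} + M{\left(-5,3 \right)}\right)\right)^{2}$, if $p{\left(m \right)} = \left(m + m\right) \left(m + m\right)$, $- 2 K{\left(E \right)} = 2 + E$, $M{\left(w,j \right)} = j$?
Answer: $\frac{1521}{4} \approx 380.25$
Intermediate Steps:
$K{\left(E \right)} = -1 - \frac{E}{2}$ ($K{\left(E \right)} = - \frac{2 + E}{2} = -1 - \frac{E}{2}$)
$p{\left(m \right)} = 4 m^{2}$ ($p{\left(m \right)} = 2 m 2 m = 4 m^{2}$)
$\left(K{\left(1 \right)} + \left(0 + 7\right) \left(p{\left(0 \right)} + M{\left(-5,3 \right)}\right)\right)^{2} = \left(\left(-1 - \frac{1}{2}\right) + \left(0 + 7\right) \left(4 \cdot 0^{2} + 3\right)\right)^{2} = \left(\left(-1 - \frac{1}{2}\right) + 7 \left(4 \cdot 0 + 3\right)\right)^{2} = \left(- \frac{3}{2} + 7 \left(0 + 3\right)\right)^{2} = \left(- \frac{3}{2} + 7 \cdot 3\right)^{2} = \left(- \frac{3}{2} + 21\right)^{2} = \left(\frac{39}{2}\right)^{2} = \frac{1521}{4}$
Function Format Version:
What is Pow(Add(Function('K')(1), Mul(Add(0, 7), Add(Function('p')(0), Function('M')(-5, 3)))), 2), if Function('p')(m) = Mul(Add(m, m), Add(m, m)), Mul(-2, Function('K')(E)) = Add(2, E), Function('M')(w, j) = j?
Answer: Rational(1521, 4) ≈ 380.25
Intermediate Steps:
Function('K')(E) = Add(-1, Mul(Rational(-1, 2), E)) (Function('K')(E) = Mul(Rational(-1, 2), Add(2, E)) = Add(-1, Mul(Rational(-1, 2), E)))
Function('p')(m) = Mul(4, Pow(m, 2)) (Function('p')(m) = Mul(Mul(2, m), Mul(2, m)) = Mul(4, Pow(m, 2)))
Pow(Add(Function('K')(1), Mul(Add(0, 7), Add(Function('p')(0), Function('M')(-5, 3)))), 2) = Pow(Add(Add(-1, Mul(Rational(-1, 2), 1)), Mul(Add(0, 7), Add(Mul(4, Pow(0, 2)), 3))), 2) = Pow(Add(Add(-1, Rational(-1, 2)), Mul(7, Add(Mul(4, 0), 3))), 2) = Pow(Add(Rational(-3, 2), Mul(7, Add(0, 3))), 2) = Pow(Add(Rational(-3, 2), Mul(7, 3)), 2) = Pow(Add(Rational(-3, 2), 21), 2) = Pow(Rational(39, 2), 2) = Rational(1521, 4)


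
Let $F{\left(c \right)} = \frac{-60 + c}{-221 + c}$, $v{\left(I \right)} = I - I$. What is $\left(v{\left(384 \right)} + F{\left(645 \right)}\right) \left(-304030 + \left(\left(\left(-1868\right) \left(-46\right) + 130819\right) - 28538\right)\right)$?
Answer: $- \frac{67755285}{424} \approx -1.598 \cdot 10^{5}$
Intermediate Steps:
$v{\left(I \right)} = 0$
$F{\left(c \right)} = \frac{-60 + c}{-221 + c}$
$\left(v{\left(384 \right)} + F{\left(645 \right)}\right) \left(-304030 + \left(\left(\left(-1868\right) \left(-46\right) + 130819\right) - 28538\right)\right) = \left(0 + \frac{-60 + 645}{-221 + 645}\right) \left(-304030 + \left(\left(\left(-1868\right) \left(-46\right) + 130819\right) - 28538\right)\right) = \left(0 + \frac{1}{424} \cdot 585\right) \left(-304030 + \left(\left(85928 + 130819\right) - 28538\right)\right) = \left(0 + \frac{1}{424} \cdot 585\right) \left(-304030 + \left(216747 - 28538\right)\right) = \left(0 + \frac{585}{424}\right) \left(-304030 + 188209\right) = \frac{585}{424} \left(-115821\right) = - \frac{67755285}{424}$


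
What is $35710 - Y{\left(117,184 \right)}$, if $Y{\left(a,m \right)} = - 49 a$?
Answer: $41443$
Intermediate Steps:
$35710 - Y{\left(117,184 \right)} = 35710 - \left(-49\right) 117 = 35710 - -5733 = 35710 + 5733 = 41443$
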